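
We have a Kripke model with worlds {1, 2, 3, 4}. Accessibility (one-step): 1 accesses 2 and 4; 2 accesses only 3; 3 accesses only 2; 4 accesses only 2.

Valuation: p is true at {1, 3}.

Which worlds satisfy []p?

{2}

1: successors {2, 4}; p there: 2:F, 4:F. ✗
2: successors {3}; p there: 3:T. ✓
3: successors {2}; p there: 2:F. ✗
4: successors {2}; p there: 2:F. ✗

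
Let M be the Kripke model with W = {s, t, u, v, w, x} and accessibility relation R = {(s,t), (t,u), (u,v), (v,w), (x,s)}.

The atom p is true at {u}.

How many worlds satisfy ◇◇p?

s: successors {t}; ◇p there: t:T. ✓
t: successors {u}; ◇p there: u:F. ✗
u: successors {v}; ◇p there: v:F. ✗
v: successors {w}; ◇p there: w:F. ✗
w: no successors, so ◇◇p fails. ✗
x: successors {s}; ◇p there: s:F. ✗
Satisfying worlds: {s}.

1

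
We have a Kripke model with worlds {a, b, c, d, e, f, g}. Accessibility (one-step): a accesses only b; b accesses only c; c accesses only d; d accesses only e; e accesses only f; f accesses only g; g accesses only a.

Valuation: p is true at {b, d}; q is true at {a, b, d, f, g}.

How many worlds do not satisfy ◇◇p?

a: successors {b}; ◇p there: b:F. ✗
b: successors {c}; ◇p there: c:T. ✓
c: successors {d}; ◇p there: d:F. ✗
d: successors {e}; ◇p there: e:F. ✗
e: successors {f}; ◇p there: f:F. ✗
f: successors {g}; ◇p there: g:F. ✗
g: successors {a}; ◇p there: a:T. ✓
Satisfying worlds: {b, g}.
So ◇◇p fails at the other 5 worlds.

5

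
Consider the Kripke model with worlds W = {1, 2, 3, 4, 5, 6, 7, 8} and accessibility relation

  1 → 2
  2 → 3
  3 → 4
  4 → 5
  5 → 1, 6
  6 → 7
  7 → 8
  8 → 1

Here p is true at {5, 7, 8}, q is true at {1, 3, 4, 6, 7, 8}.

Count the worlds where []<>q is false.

1: successors {2}; <>q there: 2:T. ✓
2: successors {3}; <>q there: 3:T. ✓
3: successors {4}; <>q there: 4:F. ✗
4: successors {5}; <>q there: 5:T. ✓
5: successors {1, 6}; <>q there: 1:F, 6:T. ✗
6: successors {7}; <>q there: 7:T. ✓
7: successors {8}; <>q there: 8:T. ✓
8: successors {1}; <>q there: 1:F. ✗
Satisfying worlds: {1, 2, 4, 6, 7}.
So []<>q fails at the other 3 worlds.

3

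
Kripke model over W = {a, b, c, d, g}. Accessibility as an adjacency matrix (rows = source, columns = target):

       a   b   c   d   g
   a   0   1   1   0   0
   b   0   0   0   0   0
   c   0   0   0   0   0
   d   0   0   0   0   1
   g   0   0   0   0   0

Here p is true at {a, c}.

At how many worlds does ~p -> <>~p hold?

a: ~p is F, <>~p is T. ✓
b: ~p is T, <>~p is F. ✗
c: ~p is F, <>~p is F. ✓
d: ~p is T, <>~p is T. ✓
g: ~p is T, <>~p is F. ✗
Satisfying worlds: {a, c, d}.

3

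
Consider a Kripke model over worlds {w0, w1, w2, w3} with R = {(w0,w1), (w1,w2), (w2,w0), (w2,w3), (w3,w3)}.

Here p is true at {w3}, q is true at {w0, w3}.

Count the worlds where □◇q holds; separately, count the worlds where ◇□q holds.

For □◇q:
w0: successors {w1}; ◇q there: w1:F. ✗
w1: successors {w2}; ◇q there: w2:T. ✓
w2: successors {w0, w3}; ◇q there: w0:F, w3:T. ✗
w3: successors {w3}; ◇q there: w3:T. ✓
— 2 worlds.
For ◇□q:
w0: successors {w1}; □q there: w1:F. ✗
w1: successors {w2}; □q there: w2:T. ✓
w2: successors {w0, w3}; □q there: w0:F, w3:T. ✓
w3: successors {w3}; □q there: w3:T. ✓
— 3 worlds.

2 and 3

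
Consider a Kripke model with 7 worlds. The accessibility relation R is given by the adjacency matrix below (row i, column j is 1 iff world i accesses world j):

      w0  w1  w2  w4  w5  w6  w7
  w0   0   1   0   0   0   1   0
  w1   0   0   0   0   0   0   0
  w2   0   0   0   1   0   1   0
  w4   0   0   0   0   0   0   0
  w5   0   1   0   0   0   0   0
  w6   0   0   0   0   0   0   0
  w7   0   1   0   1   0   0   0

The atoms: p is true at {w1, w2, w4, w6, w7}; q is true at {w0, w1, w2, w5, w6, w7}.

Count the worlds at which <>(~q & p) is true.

w0: successors {w1, w6}; ~q & p there: w1:F, w6:F. ✗
w1: no successors, so <>(~q & p) fails. ✗
w2: successors {w4, w6}; ~q & p there: w4:T, w6:F. ✓
w4: no successors, so <>(~q & p) fails. ✗
w5: successors {w1}; ~q & p there: w1:F. ✗
w6: no successors, so <>(~q & p) fails. ✗
w7: successors {w1, w4}; ~q & p there: w1:F, w4:T. ✓
Satisfying worlds: {w2, w7}.

2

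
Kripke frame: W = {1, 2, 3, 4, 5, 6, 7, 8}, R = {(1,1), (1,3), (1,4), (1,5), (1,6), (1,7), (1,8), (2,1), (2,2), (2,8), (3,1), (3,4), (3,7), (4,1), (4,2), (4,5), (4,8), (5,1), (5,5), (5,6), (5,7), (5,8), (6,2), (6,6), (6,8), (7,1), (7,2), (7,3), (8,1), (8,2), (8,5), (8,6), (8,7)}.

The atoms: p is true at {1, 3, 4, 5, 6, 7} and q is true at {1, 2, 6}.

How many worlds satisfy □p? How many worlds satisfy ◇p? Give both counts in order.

1 and 8

For □p:
1: successors {1, 3, 4, 5, 6, 7, 8}; p there: 1:T, 3:T, 4:T, 5:T, 6:T, 7:T, 8:F. ✗
2: successors {1, 2, 8}; p there: 1:T, 2:F, 8:F. ✗
3: successors {1, 4, 7}; p there: 1:T, 4:T, 7:T. ✓
4: successors {1, 2, 5, 8}; p there: 1:T, 2:F, 5:T, 8:F. ✗
5: successors {1, 5, 6, 7, 8}; p there: 1:T, 5:T, 6:T, 7:T, 8:F. ✗
6: successors {2, 6, 8}; p there: 2:F, 6:T, 8:F. ✗
7: successors {1, 2, 3}; p there: 1:T, 2:F, 3:T. ✗
8: successors {1, 2, 5, 6, 7}; p there: 1:T, 2:F, 5:T, 6:T, 7:T. ✗
— 1 world.
For ◇p:
1: successors {1, 3, 4, 5, 6, 7, 8}; p there: 1:T, 3:T, 4:T, 5:T, 6:T, 7:T, 8:F. ✓
2: successors {1, 2, 8}; p there: 1:T, 2:F, 8:F. ✓
3: successors {1, 4, 7}; p there: 1:T, 4:T, 7:T. ✓
4: successors {1, 2, 5, 8}; p there: 1:T, 2:F, 5:T, 8:F. ✓
5: successors {1, 5, 6, 7, 8}; p there: 1:T, 5:T, 6:T, 7:T, 8:F. ✓
6: successors {2, 6, 8}; p there: 2:F, 6:T, 8:F. ✓
7: successors {1, 2, 3}; p there: 1:T, 2:F, 3:T. ✓
8: successors {1, 2, 5, 6, 7}; p there: 1:T, 2:F, 5:T, 6:T, 7:T. ✓
— 8 worlds.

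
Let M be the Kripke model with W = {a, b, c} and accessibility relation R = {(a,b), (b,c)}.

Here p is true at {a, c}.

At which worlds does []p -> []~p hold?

a: []p is F, []~p is T. ✓
b: []p is T, []~p is F. ✗
c: []p is T, []~p is T. ✓

{a, c}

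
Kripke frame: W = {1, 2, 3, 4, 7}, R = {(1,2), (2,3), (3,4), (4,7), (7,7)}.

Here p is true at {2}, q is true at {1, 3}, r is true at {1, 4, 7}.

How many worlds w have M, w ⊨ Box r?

1: successors {2}; r there: 2:F. ✗
2: successors {3}; r there: 3:F. ✗
3: successors {4}; r there: 4:T. ✓
4: successors {7}; r there: 7:T. ✓
7: successors {7}; r there: 7:T. ✓
Satisfying worlds: {3, 4, 7}.

3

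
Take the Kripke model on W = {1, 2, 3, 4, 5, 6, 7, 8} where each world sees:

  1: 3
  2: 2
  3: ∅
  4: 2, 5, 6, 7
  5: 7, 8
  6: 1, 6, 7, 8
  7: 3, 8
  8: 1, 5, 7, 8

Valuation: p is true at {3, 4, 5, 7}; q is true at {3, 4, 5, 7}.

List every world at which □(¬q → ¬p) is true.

{1, 2, 3, 4, 5, 6, 7, 8}

1: successors {3}; ¬q → ¬p there: 3:T. ✓
2: successors {2}; ¬q → ¬p there: 2:T. ✓
3: no successors, so □(¬q → ¬p) holds vacuously. ✓
4: successors {2, 5, 6, 7}; ¬q → ¬p there: 2:T, 5:T, 6:T, 7:T. ✓
5: successors {7, 8}; ¬q → ¬p there: 7:T, 8:T. ✓
6: successors {1, 6, 7, 8}; ¬q → ¬p there: 1:T, 6:T, 7:T, 8:T. ✓
7: successors {3, 8}; ¬q → ¬p there: 3:T, 8:T. ✓
8: successors {1, 5, 7, 8}; ¬q → ¬p there: 1:T, 5:T, 7:T, 8:T. ✓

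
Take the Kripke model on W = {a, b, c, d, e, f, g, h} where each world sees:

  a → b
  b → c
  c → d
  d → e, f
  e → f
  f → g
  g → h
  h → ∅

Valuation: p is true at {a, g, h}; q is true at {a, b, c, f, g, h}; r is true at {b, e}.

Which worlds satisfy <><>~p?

{a, b, c, d}

a: successors {b}; <>~p there: b:T. ✓
b: successors {c}; <>~p there: c:T. ✓
c: successors {d}; <>~p there: d:T. ✓
d: successors {e, f}; <>~p there: e:T, f:F. ✓
e: successors {f}; <>~p there: f:F. ✗
f: successors {g}; <>~p there: g:F. ✗
g: successors {h}; <>~p there: h:F. ✗
h: no successors, so <><>~p fails. ✗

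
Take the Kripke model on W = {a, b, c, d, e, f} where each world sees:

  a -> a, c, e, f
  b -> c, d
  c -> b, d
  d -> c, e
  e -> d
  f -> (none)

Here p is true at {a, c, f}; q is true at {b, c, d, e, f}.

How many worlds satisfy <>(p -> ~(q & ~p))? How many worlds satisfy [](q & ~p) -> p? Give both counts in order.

For <>(p -> ~(q & ~p)):
a: successors {a, c, e, f}; p -> ~(q & ~p) there: a:T, c:T, e:T, f:T. ✓
b: successors {c, d}; p -> ~(q & ~p) there: c:T, d:T. ✓
c: successors {b, d}; p -> ~(q & ~p) there: b:T, d:T. ✓
d: successors {c, e}; p -> ~(q & ~p) there: c:T, e:T. ✓
e: successors {d}; p -> ~(q & ~p) there: d:T. ✓
f: no successors, so <>(p -> ~(q & ~p)) fails. ✗
— 5 worlds.
For [](q & ~p) -> p:
a: [](q & ~p) is F, p is T. ✓
b: [](q & ~p) is F, p is F. ✓
c: [](q & ~p) is T, p is T. ✓
d: [](q & ~p) is F, p is F. ✓
e: [](q & ~p) is T, p is F. ✗
f: [](q & ~p) is T, p is T. ✓
— 5 worlds.

5 and 5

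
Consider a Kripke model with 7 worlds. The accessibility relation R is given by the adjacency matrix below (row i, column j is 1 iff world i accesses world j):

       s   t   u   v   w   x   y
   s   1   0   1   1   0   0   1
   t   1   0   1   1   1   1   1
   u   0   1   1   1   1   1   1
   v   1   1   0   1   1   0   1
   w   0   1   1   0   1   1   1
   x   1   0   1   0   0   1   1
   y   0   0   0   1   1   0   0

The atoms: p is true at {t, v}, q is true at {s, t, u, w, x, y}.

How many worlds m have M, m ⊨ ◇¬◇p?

4

s: successors {s, u, v, y}; ¬◇p there: s:F, u:F, v:F, y:F. ✗
t: successors {s, u, v, w, x, y}; ¬◇p there: s:F, u:F, v:F, w:F, x:T, y:F. ✓
u: successors {t, u, v, w, x, y}; ¬◇p there: t:F, u:F, v:F, w:F, x:T, y:F. ✓
v: successors {s, t, v, w, y}; ¬◇p there: s:F, t:F, v:F, w:F, y:F. ✗
w: successors {t, u, w, x, y}; ¬◇p there: t:F, u:F, w:F, x:T, y:F. ✓
x: successors {s, u, x, y}; ¬◇p there: s:F, u:F, x:T, y:F. ✓
y: successors {v, w}; ¬◇p there: v:F, w:F. ✗
Satisfying worlds: {t, u, w, x}.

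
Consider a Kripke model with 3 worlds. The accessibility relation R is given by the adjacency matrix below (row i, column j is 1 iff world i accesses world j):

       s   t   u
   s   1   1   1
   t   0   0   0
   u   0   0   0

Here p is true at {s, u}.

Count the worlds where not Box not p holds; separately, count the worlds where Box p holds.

For not Box not p:
s: Box not p is F. ✓
t: Box not p is T. ✗
u: Box not p is T. ✗
— 1 world.
For Box p:
s: successors {s, t, u}; p there: s:T, t:F, u:T. ✗
t: no successors, so Box p holds vacuously. ✓
u: no successors, so Box p holds vacuously. ✓
— 2 worlds.

1 and 2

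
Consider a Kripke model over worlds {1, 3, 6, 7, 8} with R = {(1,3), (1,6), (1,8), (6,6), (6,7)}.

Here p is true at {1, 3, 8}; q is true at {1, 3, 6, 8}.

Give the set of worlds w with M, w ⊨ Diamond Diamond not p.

1: successors {3, 6, 8}; Diamond not p there: 3:F, 6:T, 8:F. ✓
3: no successors, so Diamond Diamond not p fails. ✗
6: successors {6, 7}; Diamond not p there: 6:T, 7:F. ✓
7: no successors, so Diamond Diamond not p fails. ✗
8: no successors, so Diamond Diamond not p fails. ✗

{1, 6}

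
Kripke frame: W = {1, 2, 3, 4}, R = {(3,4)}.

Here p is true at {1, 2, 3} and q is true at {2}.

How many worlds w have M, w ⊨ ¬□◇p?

1: □◇p is T. ✗
2: □◇p is T. ✗
3: □◇p is F. ✓
4: □◇p is T. ✗
Satisfying worlds: {3}.

1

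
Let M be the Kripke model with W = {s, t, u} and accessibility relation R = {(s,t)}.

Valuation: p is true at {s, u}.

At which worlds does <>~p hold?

s: successors {t}; ~p there: t:T. ✓
t: no successors, so <>~p fails. ✗
u: no successors, so <>~p fails. ✗

{s}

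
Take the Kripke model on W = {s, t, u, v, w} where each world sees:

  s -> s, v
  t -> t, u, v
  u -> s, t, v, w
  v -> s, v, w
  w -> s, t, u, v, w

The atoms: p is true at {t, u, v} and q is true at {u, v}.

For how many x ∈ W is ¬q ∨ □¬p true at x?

s: ¬q is T, □¬p is F. ✓
t: ¬q is T, □¬p is F. ✓
u: ¬q is F, □¬p is F. ✗
v: ¬q is F, □¬p is F. ✗
w: ¬q is T, □¬p is F. ✓
Satisfying worlds: {s, t, w}.

3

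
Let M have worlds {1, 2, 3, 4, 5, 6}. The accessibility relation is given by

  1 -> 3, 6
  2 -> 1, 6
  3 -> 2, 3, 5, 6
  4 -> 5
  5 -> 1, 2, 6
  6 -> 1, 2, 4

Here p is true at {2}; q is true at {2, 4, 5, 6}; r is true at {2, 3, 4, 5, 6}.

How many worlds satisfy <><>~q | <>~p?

1: <><>~q is T, <>~p is T. ✓
2: <><>~q is T, <>~p is T. ✓
3: <><>~q is T, <>~p is T. ✓
4: <><>~q is T, <>~p is T. ✓
5: <><>~q is T, <>~p is T. ✓
6: <><>~q is T, <>~p is T. ✓
Satisfying worlds: {1, 2, 3, 4, 5, 6}.

6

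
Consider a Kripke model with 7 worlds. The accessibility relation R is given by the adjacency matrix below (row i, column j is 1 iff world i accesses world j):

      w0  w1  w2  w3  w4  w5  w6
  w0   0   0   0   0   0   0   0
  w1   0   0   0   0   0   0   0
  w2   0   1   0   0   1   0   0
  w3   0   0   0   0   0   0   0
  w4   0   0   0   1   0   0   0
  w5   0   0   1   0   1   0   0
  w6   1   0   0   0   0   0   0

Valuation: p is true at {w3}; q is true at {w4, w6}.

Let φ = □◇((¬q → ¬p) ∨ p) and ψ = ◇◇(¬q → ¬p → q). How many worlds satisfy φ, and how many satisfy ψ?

4 and 2

For □◇((¬q → ¬p) ∨ p):
w0: no successors, so □◇((¬q → ¬p) ∨ p) holds vacuously. ✓
w1: no successors, so □◇((¬q → ¬p) ∨ p) holds vacuously. ✓
w2: successors {w1, w4}; ◇((¬q → ¬p) ∨ p) there: w1:F, w4:T. ✗
w3: no successors, so □◇((¬q → ¬p) ∨ p) holds vacuously. ✓
w4: successors {w3}; ◇((¬q → ¬p) ∨ p) there: w3:F. ✗
w5: successors {w2, w4}; ◇((¬q → ¬p) ∨ p) there: w2:T, w4:T. ✓
w6: successors {w0}; ◇((¬q → ¬p) ∨ p) there: w0:F. ✗
— 4 worlds.
For ◇◇(¬q → ¬p → q):
w0: no successors, so ◇◇(¬q → ¬p → q) fails. ✗
w1: no successors, so ◇◇(¬q → ¬p → q) fails. ✗
w2: successors {w1, w4}; ◇(¬q → ¬p → q) there: w1:F, w4:T. ✓
w3: no successors, so ◇◇(¬q → ¬p → q) fails. ✗
w4: successors {w3}; ◇(¬q → ¬p → q) there: w3:F. ✗
w5: successors {w2, w4}; ◇(¬q → ¬p → q) there: w2:T, w4:T. ✓
w6: successors {w0}; ◇(¬q → ¬p → q) there: w0:F. ✗
— 2 worlds.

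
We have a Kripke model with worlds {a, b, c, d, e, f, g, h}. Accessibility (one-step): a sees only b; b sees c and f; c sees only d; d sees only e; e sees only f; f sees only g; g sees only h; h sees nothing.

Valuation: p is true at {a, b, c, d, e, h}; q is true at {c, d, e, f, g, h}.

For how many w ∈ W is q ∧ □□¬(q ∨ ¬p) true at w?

2

a: q is F, □□¬(q ∨ ¬p) is F. ✗
b: q is F, □□¬(q ∨ ¬p) is F. ✗
c: q is T, □□¬(q ∨ ¬p) is F. ✗
d: q is T, □□¬(q ∨ ¬p) is F. ✗
e: q is T, □□¬(q ∨ ¬p) is F. ✗
f: q is T, □□¬(q ∨ ¬p) is F. ✗
g: q is T, □□¬(q ∨ ¬p) is T. ✓
h: q is T, □□¬(q ∨ ¬p) is T. ✓
Satisfying worlds: {g, h}.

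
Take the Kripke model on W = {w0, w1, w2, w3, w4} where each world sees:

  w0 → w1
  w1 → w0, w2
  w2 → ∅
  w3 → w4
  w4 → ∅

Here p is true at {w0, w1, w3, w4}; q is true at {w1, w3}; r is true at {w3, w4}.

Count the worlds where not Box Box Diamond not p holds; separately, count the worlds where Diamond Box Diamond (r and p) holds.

1 and 2

For not Box Box Diamond not p:
w0: Box Box Diamond not p is F. ✓
w1: Box Box Diamond not p is T. ✗
w2: Box Box Diamond not p is T. ✗
w3: Box Box Diamond not p is T. ✗
w4: Box Box Diamond not p is T. ✗
— 1 world.
For Diamond Box Diamond (r and p):
w0: successors {w1}; Box Diamond (r and p) there: w1:F. ✗
w1: successors {w0, w2}; Box Diamond (r and p) there: w0:F, w2:T. ✓
w2: no successors, so Diamond Box Diamond (r and p) fails. ✗
w3: successors {w4}; Box Diamond (r and p) there: w4:T. ✓
w4: no successors, so Diamond Box Diamond (r and p) fails. ✗
— 2 worlds.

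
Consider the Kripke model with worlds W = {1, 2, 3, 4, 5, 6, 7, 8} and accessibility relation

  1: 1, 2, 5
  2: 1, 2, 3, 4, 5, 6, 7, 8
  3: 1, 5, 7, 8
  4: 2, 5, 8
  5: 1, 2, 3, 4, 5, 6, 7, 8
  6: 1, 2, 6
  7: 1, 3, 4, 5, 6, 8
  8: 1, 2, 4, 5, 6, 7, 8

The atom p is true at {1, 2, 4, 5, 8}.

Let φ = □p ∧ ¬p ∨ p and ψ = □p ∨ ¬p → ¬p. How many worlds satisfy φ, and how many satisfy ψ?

5 and 6

For □p ∧ ¬p ∨ p:
1: □p ∧ ¬p is F, p is T. ✓
2: □p ∧ ¬p is F, p is T. ✓
3: □p ∧ ¬p is F, p is F. ✗
4: □p ∧ ¬p is F, p is T. ✓
5: □p ∧ ¬p is F, p is T. ✓
6: □p ∧ ¬p is F, p is F. ✗
7: □p ∧ ¬p is F, p is F. ✗
8: □p ∧ ¬p is F, p is T. ✓
— 5 worlds.
For □p ∨ ¬p → ¬p:
1: □p ∨ ¬p is T, ¬p is F. ✗
2: □p ∨ ¬p is F, ¬p is F. ✓
3: □p ∨ ¬p is T, ¬p is T. ✓
4: □p ∨ ¬p is T, ¬p is F. ✗
5: □p ∨ ¬p is F, ¬p is F. ✓
6: □p ∨ ¬p is T, ¬p is T. ✓
7: □p ∨ ¬p is T, ¬p is T. ✓
8: □p ∨ ¬p is F, ¬p is F. ✓
— 6 worlds.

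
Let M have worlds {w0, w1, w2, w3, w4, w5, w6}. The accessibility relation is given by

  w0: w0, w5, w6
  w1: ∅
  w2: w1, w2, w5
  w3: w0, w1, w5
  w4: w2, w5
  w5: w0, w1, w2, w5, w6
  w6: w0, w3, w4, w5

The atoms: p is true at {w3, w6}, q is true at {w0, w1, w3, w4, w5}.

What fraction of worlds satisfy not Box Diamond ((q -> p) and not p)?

5/7

w0: Box Diamond ((q -> p) and not p) is F. ✓
w1: Box Diamond ((q -> p) and not p) is T. ✗
w2: Box Diamond ((q -> p) and not p) is F. ✓
w3: Box Diamond ((q -> p) and not p) is F. ✓
w4: Box Diamond ((q -> p) and not p) is T. ✗
w5: Box Diamond ((q -> p) and not p) is F. ✓
w6: Box Diamond ((q -> p) and not p) is F. ✓
That's 5 of 7 worlds, so 5/7.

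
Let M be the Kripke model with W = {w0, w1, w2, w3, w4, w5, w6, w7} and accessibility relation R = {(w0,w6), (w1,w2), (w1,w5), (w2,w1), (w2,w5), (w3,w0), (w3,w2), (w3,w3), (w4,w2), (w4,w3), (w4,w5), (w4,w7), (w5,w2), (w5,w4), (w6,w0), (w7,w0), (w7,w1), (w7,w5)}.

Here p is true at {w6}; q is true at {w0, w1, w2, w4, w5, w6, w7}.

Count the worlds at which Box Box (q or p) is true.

w0: successors {w6}; Box (q or p) there: w6:T. ✓
w1: successors {w2, w5}; Box (q or p) there: w2:T, w5:T. ✓
w2: successors {w1, w5}; Box (q or p) there: w1:T, w5:T. ✓
w3: successors {w0, w2, w3}; Box (q or p) there: w0:T, w2:T, w3:F. ✗
w4: successors {w2, w3, w5, w7}; Box (q or p) there: w2:T, w3:F, w5:T, w7:T. ✗
w5: successors {w2, w4}; Box (q or p) there: w2:T, w4:F. ✗
w6: successors {w0}; Box (q or p) there: w0:T. ✓
w7: successors {w0, w1, w5}; Box (q or p) there: w0:T, w1:T, w5:T. ✓
Satisfying worlds: {w0, w1, w2, w6, w7}.

5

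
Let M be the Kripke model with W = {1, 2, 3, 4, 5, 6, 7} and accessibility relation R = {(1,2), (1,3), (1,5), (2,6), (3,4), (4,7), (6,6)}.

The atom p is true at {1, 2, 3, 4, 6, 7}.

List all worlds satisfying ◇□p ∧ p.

1: ◇□p is T, p is T. ✓
2: ◇□p is T, p is T. ✓
3: ◇□p is T, p is T. ✓
4: ◇□p is T, p is T. ✓
5: ◇□p is F, p is F. ✗
6: ◇□p is T, p is T. ✓
7: ◇□p is F, p is T. ✗

{1, 2, 3, 4, 6}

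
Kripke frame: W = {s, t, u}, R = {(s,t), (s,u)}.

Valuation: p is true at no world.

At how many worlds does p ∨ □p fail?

1

s: p is F, □p is F. ✗
t: p is F, □p is T. ✓
u: p is F, □p is T. ✓
Satisfying worlds: {t, u}.
So p ∨ □p fails at the other 1 world.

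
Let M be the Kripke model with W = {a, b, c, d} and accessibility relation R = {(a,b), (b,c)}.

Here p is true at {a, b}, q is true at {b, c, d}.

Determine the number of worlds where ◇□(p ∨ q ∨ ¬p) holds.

a: successors {b}; □(p ∨ q ∨ ¬p) there: b:T. ✓
b: successors {c}; □(p ∨ q ∨ ¬p) there: c:T. ✓
c: no successors, so ◇□(p ∨ q ∨ ¬p) fails. ✗
d: no successors, so ◇□(p ∨ q ∨ ¬p) fails. ✗
Satisfying worlds: {a, b}.

2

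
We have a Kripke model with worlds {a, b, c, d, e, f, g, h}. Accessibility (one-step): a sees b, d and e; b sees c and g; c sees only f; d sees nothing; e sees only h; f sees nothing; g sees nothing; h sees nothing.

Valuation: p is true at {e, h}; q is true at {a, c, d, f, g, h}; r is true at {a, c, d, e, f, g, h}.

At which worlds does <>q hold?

{a, b, c, e}

a: successors {b, d, e}; q there: b:F, d:T, e:F. ✓
b: successors {c, g}; q there: c:T, g:T. ✓
c: successors {f}; q there: f:T. ✓
d: no successors, so <>q fails. ✗
e: successors {h}; q there: h:T. ✓
f: no successors, so <>q fails. ✗
g: no successors, so <>q fails. ✗
h: no successors, so <>q fails. ✗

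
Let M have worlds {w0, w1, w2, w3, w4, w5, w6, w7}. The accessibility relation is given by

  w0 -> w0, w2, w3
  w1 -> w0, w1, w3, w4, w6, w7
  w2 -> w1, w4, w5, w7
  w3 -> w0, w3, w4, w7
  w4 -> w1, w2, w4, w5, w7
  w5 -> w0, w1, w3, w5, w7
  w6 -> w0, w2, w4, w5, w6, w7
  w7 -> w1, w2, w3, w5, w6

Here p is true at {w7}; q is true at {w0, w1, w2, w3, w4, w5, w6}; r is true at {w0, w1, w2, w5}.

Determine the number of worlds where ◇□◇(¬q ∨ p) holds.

w0: successors {w0, w2, w3}; □◇(¬q ∨ p) there: w0:F, w2:F, w3:F. ✗
w1: successors {w0, w1, w3, w4, w6, w7}; □◇(¬q ∨ p) there: w0:F, w1:F, w3:F, w4:F, w6:F, w7:T. ✓
w2: successors {w1, w4, w5, w7}; □◇(¬q ∨ p) there: w1:F, w4:F, w5:F, w7:T. ✓
w3: successors {w0, w3, w4, w7}; □◇(¬q ∨ p) there: w0:F, w3:F, w4:F, w7:T. ✓
w4: successors {w1, w2, w4, w5, w7}; □◇(¬q ∨ p) there: w1:F, w2:F, w4:F, w5:F, w7:T. ✓
w5: successors {w0, w1, w3, w5, w7}; □◇(¬q ∨ p) there: w0:F, w1:F, w3:F, w5:F, w7:T. ✓
w6: successors {w0, w2, w4, w5, w6, w7}; □◇(¬q ∨ p) there: w0:F, w2:F, w4:F, w5:F, w6:F, w7:T. ✓
w7: successors {w1, w2, w3, w5, w6}; □◇(¬q ∨ p) there: w1:F, w2:F, w3:F, w5:F, w6:F. ✗
Satisfying worlds: {w1, w2, w3, w4, w5, w6}.

6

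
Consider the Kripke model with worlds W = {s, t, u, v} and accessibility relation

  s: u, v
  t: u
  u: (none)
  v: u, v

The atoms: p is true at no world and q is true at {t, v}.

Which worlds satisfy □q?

{u}

s: successors {u, v}; q there: u:F, v:T. ✗
t: successors {u}; q there: u:F. ✗
u: no successors, so □q holds vacuously. ✓
v: successors {u, v}; q there: u:F, v:T. ✗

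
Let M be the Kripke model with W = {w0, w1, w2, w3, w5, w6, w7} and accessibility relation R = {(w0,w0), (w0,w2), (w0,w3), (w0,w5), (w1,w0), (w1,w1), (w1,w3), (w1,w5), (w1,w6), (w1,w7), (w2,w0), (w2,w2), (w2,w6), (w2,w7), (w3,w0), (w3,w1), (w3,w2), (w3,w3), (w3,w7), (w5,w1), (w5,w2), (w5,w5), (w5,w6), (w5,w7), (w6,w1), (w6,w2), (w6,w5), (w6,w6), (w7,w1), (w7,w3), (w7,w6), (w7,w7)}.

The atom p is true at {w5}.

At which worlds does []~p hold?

{w2, w3, w7}

w0: successors {w0, w2, w3, w5}; ~p there: w0:T, w2:T, w3:T, w5:F. ✗
w1: successors {w0, w1, w3, w5, w6, w7}; ~p there: w0:T, w1:T, w3:T, w5:F, w6:T, w7:T. ✗
w2: successors {w0, w2, w6, w7}; ~p there: w0:T, w2:T, w6:T, w7:T. ✓
w3: successors {w0, w1, w2, w3, w7}; ~p there: w0:T, w1:T, w2:T, w3:T, w7:T. ✓
w5: successors {w1, w2, w5, w6, w7}; ~p there: w1:T, w2:T, w5:F, w6:T, w7:T. ✗
w6: successors {w1, w2, w5, w6}; ~p there: w1:T, w2:T, w5:F, w6:T. ✗
w7: successors {w1, w3, w6, w7}; ~p there: w1:T, w3:T, w6:T, w7:T. ✓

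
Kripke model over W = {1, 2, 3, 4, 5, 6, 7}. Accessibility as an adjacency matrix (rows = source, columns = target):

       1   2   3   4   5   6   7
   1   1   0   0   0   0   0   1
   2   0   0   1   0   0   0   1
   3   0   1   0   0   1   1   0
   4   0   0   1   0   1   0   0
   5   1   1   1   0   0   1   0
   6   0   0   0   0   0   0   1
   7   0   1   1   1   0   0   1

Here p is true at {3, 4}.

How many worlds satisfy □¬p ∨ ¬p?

1: □¬p is T, ¬p is T. ✓
2: □¬p is F, ¬p is T. ✓
3: □¬p is T, ¬p is F. ✓
4: □¬p is F, ¬p is F. ✗
5: □¬p is F, ¬p is T. ✓
6: □¬p is T, ¬p is T. ✓
7: □¬p is F, ¬p is T. ✓
Satisfying worlds: {1, 2, 3, 5, 6, 7}.

6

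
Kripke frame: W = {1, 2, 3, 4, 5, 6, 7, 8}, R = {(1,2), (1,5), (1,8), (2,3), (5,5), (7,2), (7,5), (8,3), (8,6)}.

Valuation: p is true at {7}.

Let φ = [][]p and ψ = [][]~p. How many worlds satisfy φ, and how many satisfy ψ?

5 and 8

For [][]p:
1: successors {2, 5, 8}; []p there: 2:F, 5:F, 8:F. ✗
2: successors {3}; []p there: 3:T. ✓
3: no successors, so [][]p holds vacuously. ✓
4: no successors, so [][]p holds vacuously. ✓
5: successors {5}; []p there: 5:F. ✗
6: no successors, so [][]p holds vacuously. ✓
7: successors {2, 5}; []p there: 2:F, 5:F. ✗
8: successors {3, 6}; []p there: 3:T, 6:T. ✓
— 5 worlds.
For [][]~p:
1: successors {2, 5, 8}; []~p there: 2:T, 5:T, 8:T. ✓
2: successors {3}; []~p there: 3:T. ✓
3: no successors, so [][]~p holds vacuously. ✓
4: no successors, so [][]~p holds vacuously. ✓
5: successors {5}; []~p there: 5:T. ✓
6: no successors, so [][]~p holds vacuously. ✓
7: successors {2, 5}; []~p there: 2:T, 5:T. ✓
8: successors {3, 6}; []~p there: 3:T, 6:T. ✓
— 8 worlds.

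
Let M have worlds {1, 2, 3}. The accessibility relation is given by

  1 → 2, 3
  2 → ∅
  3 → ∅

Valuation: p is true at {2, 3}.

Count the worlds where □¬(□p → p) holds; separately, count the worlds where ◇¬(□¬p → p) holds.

For □¬(□p → p):
1: successors {2, 3}; ¬(□p → p) there: 2:F, 3:F. ✗
2: no successors, so □¬(□p → p) holds vacuously. ✓
3: no successors, so □¬(□p → p) holds vacuously. ✓
— 2 worlds.
For ◇¬(□¬p → p):
1: successors {2, 3}; ¬(□¬p → p) there: 2:F, 3:F. ✗
2: no successors, so ◇¬(□¬p → p) fails. ✗
3: no successors, so ◇¬(□¬p → p) fails. ✗
— 0 worlds.

2 and 0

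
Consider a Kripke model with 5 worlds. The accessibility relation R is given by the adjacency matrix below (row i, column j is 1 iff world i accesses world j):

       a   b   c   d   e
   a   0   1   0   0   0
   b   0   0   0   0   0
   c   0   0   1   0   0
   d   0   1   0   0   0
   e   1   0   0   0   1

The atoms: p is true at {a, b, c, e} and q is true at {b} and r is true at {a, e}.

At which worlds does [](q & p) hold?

a: successors {b}; q & p there: b:T. ✓
b: no successors, so [](q & p) holds vacuously. ✓
c: successors {c}; q & p there: c:F. ✗
d: successors {b}; q & p there: b:T. ✓
e: successors {a, e}; q & p there: a:F, e:F. ✗

{a, b, d}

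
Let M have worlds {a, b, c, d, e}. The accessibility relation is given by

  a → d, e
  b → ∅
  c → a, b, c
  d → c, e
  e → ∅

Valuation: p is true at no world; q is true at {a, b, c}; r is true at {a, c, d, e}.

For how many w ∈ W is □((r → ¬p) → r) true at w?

4

a: successors {d, e}; (r → ¬p) → r there: d:T, e:T. ✓
b: no successors, so □((r → ¬p) → r) holds vacuously. ✓
c: successors {a, b, c}; (r → ¬p) → r there: a:T, b:F, c:T. ✗
d: successors {c, e}; (r → ¬p) → r there: c:T, e:T. ✓
e: no successors, so □((r → ¬p) → r) holds vacuously. ✓
Satisfying worlds: {a, b, d, e}.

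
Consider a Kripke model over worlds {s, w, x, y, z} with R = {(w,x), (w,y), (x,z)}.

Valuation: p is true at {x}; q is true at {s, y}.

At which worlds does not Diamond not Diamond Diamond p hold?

{s, y, z}

s: Diamond not Diamond Diamond p is F. ✓
w: Diamond not Diamond Diamond p is T. ✗
x: Diamond not Diamond Diamond p is T. ✗
y: Diamond not Diamond Diamond p is F. ✓
z: Diamond not Diamond Diamond p is F. ✓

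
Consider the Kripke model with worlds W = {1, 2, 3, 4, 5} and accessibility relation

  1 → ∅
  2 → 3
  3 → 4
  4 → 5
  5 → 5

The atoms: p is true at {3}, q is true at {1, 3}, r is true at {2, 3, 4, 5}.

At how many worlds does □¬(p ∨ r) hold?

1: no successors, so □¬(p ∨ r) holds vacuously. ✓
2: successors {3}; ¬(p ∨ r) there: 3:F. ✗
3: successors {4}; ¬(p ∨ r) there: 4:F. ✗
4: successors {5}; ¬(p ∨ r) there: 5:F. ✗
5: successors {5}; ¬(p ∨ r) there: 5:F. ✗
Satisfying worlds: {1}.

1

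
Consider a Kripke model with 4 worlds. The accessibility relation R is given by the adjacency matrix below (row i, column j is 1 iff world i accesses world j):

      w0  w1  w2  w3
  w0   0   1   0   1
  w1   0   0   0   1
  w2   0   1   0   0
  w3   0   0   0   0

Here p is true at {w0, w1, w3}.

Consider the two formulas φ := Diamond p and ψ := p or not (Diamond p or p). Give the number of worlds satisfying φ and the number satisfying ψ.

3 and 3

For Diamond p:
w0: successors {w1, w3}; p there: w1:T, w3:T. ✓
w1: successors {w3}; p there: w3:T. ✓
w2: successors {w1}; p there: w1:T. ✓
w3: no successors, so Diamond p fails. ✗
— 3 worlds.
For p or not (Diamond p or p):
w0: p is T, not (Diamond p or p) is F. ✓
w1: p is T, not (Diamond p or p) is F. ✓
w2: p is F, not (Diamond p or p) is F. ✗
w3: p is T, not (Diamond p or p) is F. ✓
— 3 worlds.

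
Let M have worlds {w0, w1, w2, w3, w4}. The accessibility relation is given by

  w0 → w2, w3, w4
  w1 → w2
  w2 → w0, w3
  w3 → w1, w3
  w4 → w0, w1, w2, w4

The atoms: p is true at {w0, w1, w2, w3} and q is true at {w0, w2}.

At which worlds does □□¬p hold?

w0: successors {w2, w3, w4}; □¬p there: w2:F, w3:F, w4:F. ✗
w1: successors {w2}; □¬p there: w2:F. ✗
w2: successors {w0, w3}; □¬p there: w0:F, w3:F. ✗
w3: successors {w1, w3}; □¬p there: w1:F, w3:F. ✗
w4: successors {w0, w1, w2, w4}; □¬p there: w0:F, w1:F, w2:F, w4:F. ✗

∅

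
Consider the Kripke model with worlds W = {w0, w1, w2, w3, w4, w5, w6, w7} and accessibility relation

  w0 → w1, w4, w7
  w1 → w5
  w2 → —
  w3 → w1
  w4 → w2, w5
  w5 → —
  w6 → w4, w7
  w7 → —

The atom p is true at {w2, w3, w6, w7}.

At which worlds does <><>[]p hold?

w0: successors {w1, w4, w7}; <>[]p there: w1:T, w4:T, w7:F. ✓
w1: successors {w5}; <>[]p there: w5:F. ✗
w2: no successors, so <><>[]p fails. ✗
w3: successors {w1}; <>[]p there: w1:T. ✓
w4: successors {w2, w5}; <>[]p there: w2:F, w5:F. ✗
w5: no successors, so <><>[]p fails. ✗
w6: successors {w4, w7}; <>[]p there: w4:T, w7:F. ✓
w7: no successors, so <><>[]p fails. ✗

{w0, w3, w6}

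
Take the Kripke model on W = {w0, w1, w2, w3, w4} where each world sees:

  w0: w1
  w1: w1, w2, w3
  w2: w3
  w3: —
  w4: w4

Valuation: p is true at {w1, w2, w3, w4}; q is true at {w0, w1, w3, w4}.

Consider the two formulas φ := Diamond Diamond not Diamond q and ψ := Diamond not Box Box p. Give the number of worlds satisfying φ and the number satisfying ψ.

2 and 0

For Diamond Diamond not Diamond q:
w0: successors {w1}; Diamond not Diamond q there: w1:T. ✓
w1: successors {w1, w2, w3}; Diamond not Diamond q there: w1:T, w2:T, w3:F. ✓
w2: successors {w3}; Diamond not Diamond q there: w3:F. ✗
w3: no successors, so Diamond Diamond not Diamond q fails. ✗
w4: successors {w4}; Diamond not Diamond q there: w4:F. ✗
— 2 worlds.
For Diamond not Box Box p:
w0: successors {w1}; not Box Box p there: w1:F. ✗
w1: successors {w1, w2, w3}; not Box Box p there: w1:F, w2:F, w3:F. ✗
w2: successors {w3}; not Box Box p there: w3:F. ✗
w3: no successors, so Diamond not Box Box p fails. ✗
w4: successors {w4}; not Box Box p there: w4:F. ✗
— 0 worlds.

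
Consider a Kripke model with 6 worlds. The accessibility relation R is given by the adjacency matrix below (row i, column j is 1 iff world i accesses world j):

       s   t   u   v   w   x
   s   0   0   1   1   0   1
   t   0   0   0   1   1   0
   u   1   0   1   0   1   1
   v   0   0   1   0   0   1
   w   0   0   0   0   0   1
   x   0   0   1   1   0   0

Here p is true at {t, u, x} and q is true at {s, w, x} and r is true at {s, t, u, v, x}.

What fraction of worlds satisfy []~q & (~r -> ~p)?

s: []~q is F, ~r -> ~p is T. ✗
t: []~q is F, ~r -> ~p is T. ✗
u: []~q is F, ~r -> ~p is T. ✗
v: []~q is F, ~r -> ~p is T. ✗
w: []~q is F, ~r -> ~p is T. ✗
x: []~q is T, ~r -> ~p is T. ✓
That's 1 of 6 worlds, so 1/6.

1/6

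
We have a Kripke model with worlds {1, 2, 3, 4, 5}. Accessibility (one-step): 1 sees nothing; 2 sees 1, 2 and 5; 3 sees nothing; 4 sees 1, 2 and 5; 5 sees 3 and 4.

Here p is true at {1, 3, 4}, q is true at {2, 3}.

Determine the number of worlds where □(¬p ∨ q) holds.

2

1: no successors, so □(¬p ∨ q) holds vacuously. ✓
2: successors {1, 2, 5}; ¬p ∨ q there: 1:F, 2:T, 5:T. ✗
3: no successors, so □(¬p ∨ q) holds vacuously. ✓
4: successors {1, 2, 5}; ¬p ∨ q there: 1:F, 2:T, 5:T. ✗
5: successors {3, 4}; ¬p ∨ q there: 3:T, 4:F. ✗
Satisfying worlds: {1, 3}.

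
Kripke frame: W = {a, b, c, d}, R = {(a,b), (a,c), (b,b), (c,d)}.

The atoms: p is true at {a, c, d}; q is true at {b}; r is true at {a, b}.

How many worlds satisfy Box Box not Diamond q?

2

a: successors {b, c}; Box not Diamond q there: b:F, c:T. ✗
b: successors {b}; Box not Diamond q there: b:F. ✗
c: successors {d}; Box not Diamond q there: d:T. ✓
d: no successors, so Box Box not Diamond q holds vacuously. ✓
Satisfying worlds: {c, d}.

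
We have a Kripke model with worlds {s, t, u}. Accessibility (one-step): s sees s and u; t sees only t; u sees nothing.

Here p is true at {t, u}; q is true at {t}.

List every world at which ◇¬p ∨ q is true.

s: ◇¬p is T, q is F. ✓
t: ◇¬p is F, q is T. ✓
u: ◇¬p is F, q is F. ✗

{s, t}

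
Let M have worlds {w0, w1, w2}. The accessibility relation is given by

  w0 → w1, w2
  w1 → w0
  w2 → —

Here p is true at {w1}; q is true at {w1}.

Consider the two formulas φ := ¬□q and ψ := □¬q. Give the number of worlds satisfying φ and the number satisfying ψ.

For ¬□q:
w0: □q is F. ✓
w1: □q is F. ✓
w2: □q is T. ✗
— 2 worlds.
For □¬q:
w0: successors {w1, w2}; ¬q there: w1:F, w2:T. ✗
w1: successors {w0}; ¬q there: w0:T. ✓
w2: no successors, so □¬q holds vacuously. ✓
— 2 worlds.

2 and 2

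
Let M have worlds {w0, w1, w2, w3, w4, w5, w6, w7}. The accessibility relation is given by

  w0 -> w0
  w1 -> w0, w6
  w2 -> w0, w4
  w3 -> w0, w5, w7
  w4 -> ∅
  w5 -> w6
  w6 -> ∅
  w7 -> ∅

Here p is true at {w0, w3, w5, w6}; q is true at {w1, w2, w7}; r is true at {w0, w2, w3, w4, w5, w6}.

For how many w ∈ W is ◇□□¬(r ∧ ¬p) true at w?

5

w0: successors {w0}; □□¬(r ∧ ¬p) there: w0:T. ✓
w1: successors {w0, w6}; □□¬(r ∧ ¬p) there: w0:T, w6:T. ✓
w2: successors {w0, w4}; □□¬(r ∧ ¬p) there: w0:T, w4:T. ✓
w3: successors {w0, w5, w7}; □□¬(r ∧ ¬p) there: w0:T, w5:T, w7:T. ✓
w4: no successors, so ◇□□¬(r ∧ ¬p) fails. ✗
w5: successors {w6}; □□¬(r ∧ ¬p) there: w6:T. ✓
w6: no successors, so ◇□□¬(r ∧ ¬p) fails. ✗
w7: no successors, so ◇□□¬(r ∧ ¬p) fails. ✗
Satisfying worlds: {w0, w1, w2, w3, w5}.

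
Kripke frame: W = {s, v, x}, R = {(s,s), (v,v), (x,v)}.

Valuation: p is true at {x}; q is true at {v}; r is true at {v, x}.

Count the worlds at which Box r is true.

2

s: successors {s}; r there: s:F. ✗
v: successors {v}; r there: v:T. ✓
x: successors {v}; r there: v:T. ✓
Satisfying worlds: {v, x}.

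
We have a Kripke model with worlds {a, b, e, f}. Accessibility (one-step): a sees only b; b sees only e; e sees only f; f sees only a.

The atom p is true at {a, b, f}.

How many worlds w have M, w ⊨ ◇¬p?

a: successors {b}; ¬p there: b:F. ✗
b: successors {e}; ¬p there: e:T. ✓
e: successors {f}; ¬p there: f:F. ✗
f: successors {a}; ¬p there: a:F. ✗
Satisfying worlds: {b}.

1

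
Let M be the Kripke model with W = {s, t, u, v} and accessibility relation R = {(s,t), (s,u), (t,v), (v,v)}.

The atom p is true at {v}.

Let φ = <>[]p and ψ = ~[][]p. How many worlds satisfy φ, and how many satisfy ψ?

3 and 0

For <>[]p:
s: successors {t, u}; []p there: t:T, u:T. ✓
t: successors {v}; []p there: v:T. ✓
u: no successors, so <>[]p fails. ✗
v: successors {v}; []p there: v:T. ✓
— 3 worlds.
For ~[][]p:
s: [][]p is T. ✗
t: [][]p is T. ✗
u: [][]p is T. ✗
v: [][]p is T. ✗
— 0 worlds.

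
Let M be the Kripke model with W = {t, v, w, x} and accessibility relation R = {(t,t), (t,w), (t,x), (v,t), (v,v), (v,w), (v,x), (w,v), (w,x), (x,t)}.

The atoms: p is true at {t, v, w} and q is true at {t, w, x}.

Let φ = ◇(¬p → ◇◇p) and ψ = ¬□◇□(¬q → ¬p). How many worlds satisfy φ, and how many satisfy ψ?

4 and 0

For ◇(¬p → ◇◇p):
t: successors {t, w, x}; ¬p → ◇◇p there: t:T, w:T, x:T. ✓
v: successors {t, v, w, x}; ¬p → ◇◇p there: t:T, v:T, w:T, x:T. ✓
w: successors {v, x}; ¬p → ◇◇p there: v:T, x:T. ✓
x: successors {t}; ¬p → ◇◇p there: t:T. ✓
— 4 worlds.
For ¬□◇□(¬q → ¬p):
t: □◇□(¬q → ¬p) is T. ✗
v: □◇□(¬q → ¬p) is T. ✗
w: □◇□(¬q → ¬p) is T. ✗
x: □◇□(¬q → ¬p) is T. ✗
— 0 worlds.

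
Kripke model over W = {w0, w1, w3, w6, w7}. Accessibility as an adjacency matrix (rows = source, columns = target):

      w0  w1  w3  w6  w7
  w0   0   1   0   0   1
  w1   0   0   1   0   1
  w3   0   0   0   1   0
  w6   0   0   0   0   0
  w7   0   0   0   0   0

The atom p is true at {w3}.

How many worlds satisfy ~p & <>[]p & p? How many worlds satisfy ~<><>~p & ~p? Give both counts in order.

For ~p & <>[]p & p:
w0: ~p & <>[]p is T, p is F. ✗
w1: ~p & <>[]p is T, p is F. ✗
w3: ~p & <>[]p is F, p is T. ✗
w6: ~p & <>[]p is F, p is F. ✗
w7: ~p & <>[]p is F, p is F. ✗
— 0 worlds.
For ~<><>~p & ~p:
w0: ~<><>~p is F, ~p is T. ✗
w1: ~<><>~p is F, ~p is T. ✗
w3: ~<><>~p is T, ~p is F. ✗
w6: ~<><>~p is T, ~p is T. ✓
w7: ~<><>~p is T, ~p is T. ✓
— 2 worlds.

0 and 2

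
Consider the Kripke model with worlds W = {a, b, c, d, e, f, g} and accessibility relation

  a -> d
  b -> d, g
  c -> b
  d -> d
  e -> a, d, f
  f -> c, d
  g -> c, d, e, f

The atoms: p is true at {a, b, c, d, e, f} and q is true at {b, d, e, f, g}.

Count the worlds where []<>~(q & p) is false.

6

a: successors {d}; <>~(q & p) there: d:F. ✗
b: successors {d, g}; <>~(q & p) there: d:F, g:T. ✗
c: successors {b}; <>~(q & p) there: b:T. ✓
d: successors {d}; <>~(q & p) there: d:F. ✗
e: successors {a, d, f}; <>~(q & p) there: a:F, d:F, f:T. ✗
f: successors {c, d}; <>~(q & p) there: c:F, d:F. ✗
g: successors {c, d, e, f}; <>~(q & p) there: c:F, d:F, e:T, f:T. ✗
Satisfying worlds: {c}.
So []<>~(q & p) fails at the other 6 worlds.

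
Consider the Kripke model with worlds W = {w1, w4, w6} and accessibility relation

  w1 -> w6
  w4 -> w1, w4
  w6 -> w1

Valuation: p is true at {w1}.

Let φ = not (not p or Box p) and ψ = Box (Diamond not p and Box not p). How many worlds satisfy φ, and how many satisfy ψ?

1 and 1

For not (not p or Box p):
w1: not p or Box p is F. ✓
w4: not p or Box p is T. ✗
w6: not p or Box p is T. ✗
— 1 world.
For Box (Diamond not p and Box not p):
w1: successors {w6}; Diamond not p and Box not p there: w6:F. ✗
w4: successors {w1, w4}; Diamond not p and Box not p there: w1:T, w4:F. ✗
w6: successors {w1}; Diamond not p and Box not p there: w1:T. ✓
— 1 world.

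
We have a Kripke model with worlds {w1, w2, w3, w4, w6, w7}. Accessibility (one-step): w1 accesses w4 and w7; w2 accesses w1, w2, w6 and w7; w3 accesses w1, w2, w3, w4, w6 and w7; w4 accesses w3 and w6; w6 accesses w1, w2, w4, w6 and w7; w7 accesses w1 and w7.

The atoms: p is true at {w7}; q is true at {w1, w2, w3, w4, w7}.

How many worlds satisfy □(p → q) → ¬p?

5

w1: □(p → q) is T, ¬p is T. ✓
w2: □(p → q) is T, ¬p is T. ✓
w3: □(p → q) is T, ¬p is T. ✓
w4: □(p → q) is T, ¬p is T. ✓
w6: □(p → q) is T, ¬p is T. ✓
w7: □(p → q) is T, ¬p is F. ✗
Satisfying worlds: {w1, w2, w3, w4, w6}.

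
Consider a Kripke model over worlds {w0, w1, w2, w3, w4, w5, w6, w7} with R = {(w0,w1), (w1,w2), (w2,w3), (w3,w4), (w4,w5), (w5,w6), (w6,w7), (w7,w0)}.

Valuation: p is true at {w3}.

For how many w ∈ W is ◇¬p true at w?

w0: successors {w1}; ¬p there: w1:T. ✓
w1: successors {w2}; ¬p there: w2:T. ✓
w2: successors {w3}; ¬p there: w3:F. ✗
w3: successors {w4}; ¬p there: w4:T. ✓
w4: successors {w5}; ¬p there: w5:T. ✓
w5: successors {w6}; ¬p there: w6:T. ✓
w6: successors {w7}; ¬p there: w7:T. ✓
w7: successors {w0}; ¬p there: w0:T. ✓
Satisfying worlds: {w0, w1, w3, w4, w5, w6, w7}.

7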